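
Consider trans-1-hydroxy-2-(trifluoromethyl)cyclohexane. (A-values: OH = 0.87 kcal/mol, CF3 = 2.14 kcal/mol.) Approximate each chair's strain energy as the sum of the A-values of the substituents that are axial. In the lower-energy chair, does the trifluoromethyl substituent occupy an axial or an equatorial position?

equatorial

C1 and C2 have opposite parity, so for the trans isomer the two substituents are e,e in one chair and a,a in the other.
Chair I (hydroxyl axial, trifluoromethyl axial): E = 3.01 kcal/mol.
Chair II (hydroxyl equatorial, trifluoromethyl equatorial): E = 0.00 kcal/mol.
Chair II is the more stable (lower-energy) conformer, and in that chair the trifluoromethyl group is equatorial.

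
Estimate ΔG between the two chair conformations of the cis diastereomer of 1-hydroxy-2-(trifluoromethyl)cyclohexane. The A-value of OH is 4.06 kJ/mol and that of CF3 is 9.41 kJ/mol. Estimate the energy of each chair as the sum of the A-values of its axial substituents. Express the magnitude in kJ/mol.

5.35 kJ/mol

C1 and C2 have opposite parity, so for the cis isomer the two substituents are one axial and one equatorial in each chair.
Chair I (hydroxyl axial, trifluoromethyl equatorial): E = 4.06 kJ/mol.
Chair II (hydroxyl equatorial, trifluoromethyl axial): E = 9.41 kJ/mol.
ΔE = 9.41 − 4.06 = 5.35 kJ/mol; chair I is more stable.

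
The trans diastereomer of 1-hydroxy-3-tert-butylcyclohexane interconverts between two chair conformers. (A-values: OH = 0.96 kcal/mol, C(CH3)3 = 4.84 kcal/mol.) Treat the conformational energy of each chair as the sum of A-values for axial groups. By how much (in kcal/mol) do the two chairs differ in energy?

3.88 kcal/mol

C1 and C3 have the same parity, so for the trans isomer the two substituents are one axial and one equatorial in each chair.
Chair I (hydroxyl axial, tert-butyl equatorial): E = 0.96 kcal/mol.
Chair II (hydroxyl equatorial, tert-butyl axial): E = 4.84 kcal/mol.
ΔE = 4.84 − 0.96 = 3.88 kcal/mol; chair I is more stable.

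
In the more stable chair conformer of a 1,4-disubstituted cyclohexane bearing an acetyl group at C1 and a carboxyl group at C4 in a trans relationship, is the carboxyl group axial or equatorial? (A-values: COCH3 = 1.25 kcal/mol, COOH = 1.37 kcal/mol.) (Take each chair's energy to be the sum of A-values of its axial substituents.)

C1 and C4 have opposite parity, so for the trans isomer the two substituents are e,e in one chair and a,a in the other.
Chair I (acetyl axial, carboxyl axial): E = 2.62 kcal/mol.
Chair II (acetyl equatorial, carboxyl equatorial): E = 0.00 kcal/mol.
Chair II is the more stable (lower-energy) conformer, and in that chair the carboxyl group is equatorial.

equatorial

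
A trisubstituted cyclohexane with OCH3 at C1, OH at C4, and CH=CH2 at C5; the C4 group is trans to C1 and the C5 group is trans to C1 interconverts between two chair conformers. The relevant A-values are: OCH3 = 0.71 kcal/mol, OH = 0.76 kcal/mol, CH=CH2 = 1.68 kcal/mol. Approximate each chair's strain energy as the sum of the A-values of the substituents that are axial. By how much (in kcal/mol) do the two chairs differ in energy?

0.21 kcal/mol

Chair I (methoxy axial, hydroxyl axial, vinyl equatorial): E = 1.47 kcal/mol.
Chair II (methoxy equatorial, hydroxyl equatorial, vinyl axial): E = 1.68 kcal/mol.
ΔE = 1.68 − 1.47 = 0.21 kcal/mol; chair I is more stable.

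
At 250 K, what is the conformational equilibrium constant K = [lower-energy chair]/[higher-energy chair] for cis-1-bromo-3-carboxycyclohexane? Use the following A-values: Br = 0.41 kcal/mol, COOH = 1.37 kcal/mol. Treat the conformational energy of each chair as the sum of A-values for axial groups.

C1 and C3 have the same parity, so for the cis isomer the two substituents are e,e in one chair and a,a in the other.
Chair I (bromo axial, carboxyl axial): E = 1.78 kcal/mol; chair II (bromo equatorial, carboxyl equatorial): E = 0.00 kcal/mol.
ΔG = 1.78 kcal/mol between the two chairs.
K = exp(ΔG/RT) with R = 1.987×10⁻³ kcal mol⁻¹ K⁻¹ and T = 250 K gives K ≈ 36.

K ≈ 36.0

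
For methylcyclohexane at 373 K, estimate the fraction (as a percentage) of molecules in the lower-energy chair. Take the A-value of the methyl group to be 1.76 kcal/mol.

91.5%

One chair has the methyl group axial (E = 1.76 kcal/mol) and the other has it equatorial (E = 0).
ΔG = 1.76 kcal/mol between the two chairs.
K = exp(ΔG/RT) with R = 1.987×10⁻³ kcal mol⁻¹ K⁻¹ and T = 373 K gives K ≈ 10.7.
Fraction in the lower-energy chair = K/(K+1) = 91.5%.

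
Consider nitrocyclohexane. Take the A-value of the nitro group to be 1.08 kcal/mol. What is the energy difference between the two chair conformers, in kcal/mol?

A monosubstituted cyclohexane has one chair with the nitro group axial (E = A = 1.08 kcal/mol) and one with it equatorial (E = 0).
ΔE = 1.08 − 0 = 1.08 kcal/mol.

1.08 kcal/mol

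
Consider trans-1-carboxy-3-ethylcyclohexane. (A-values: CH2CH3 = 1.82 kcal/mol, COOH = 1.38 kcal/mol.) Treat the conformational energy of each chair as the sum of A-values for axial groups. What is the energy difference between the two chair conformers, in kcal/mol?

0.44 kcal/mol

C1 and C3 have the same parity, so for the trans isomer the two substituents are one axial and one equatorial in each chair.
Chair I (ethyl axial, carboxyl equatorial): E = 1.82 kcal/mol.
Chair II (ethyl equatorial, carboxyl axial): E = 1.38 kcal/mol.
ΔE = 1.82 − 1.38 = 0.44 kcal/mol; chair II is more stable.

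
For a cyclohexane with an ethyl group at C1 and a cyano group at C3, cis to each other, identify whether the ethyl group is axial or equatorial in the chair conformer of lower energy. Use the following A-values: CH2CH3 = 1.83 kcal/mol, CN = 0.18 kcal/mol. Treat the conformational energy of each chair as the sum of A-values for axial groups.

C1 and C3 have the same parity, so for the cis isomer the two substituents are e,e in one chair and a,a in the other.
Chair I (ethyl axial, cyano axial): E = 2.01 kcal/mol.
Chair II (ethyl equatorial, cyano equatorial): E = 0.00 kcal/mol.
Chair II is the more stable (lower-energy) conformer, and in that chair the ethyl group is equatorial.

equatorial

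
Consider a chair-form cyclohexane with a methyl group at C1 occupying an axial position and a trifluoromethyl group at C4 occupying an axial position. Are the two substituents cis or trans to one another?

trans

C1 and C4 have opposite parity, so their axial bonds point in opposite directions.
With opposite-parity carbons, two substituents on the same face are one axial and one equatorial; opposite faces give both axial or both equatorial.
Here the groups are axial/axial → opposite face → trans.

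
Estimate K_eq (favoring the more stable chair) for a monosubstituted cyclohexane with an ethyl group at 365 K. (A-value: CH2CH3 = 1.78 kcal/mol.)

One chair has the ethyl group axial (E = 1.78 kcal/mol) and the other has it equatorial (E = 0).
ΔG = 1.78 kcal/mol between the two chairs.
K = exp(ΔG/RT) with R = 1.987×10⁻³ kcal mol⁻¹ K⁻¹ and T = 365 K gives K ≈ 11.6.

K ≈ 11.6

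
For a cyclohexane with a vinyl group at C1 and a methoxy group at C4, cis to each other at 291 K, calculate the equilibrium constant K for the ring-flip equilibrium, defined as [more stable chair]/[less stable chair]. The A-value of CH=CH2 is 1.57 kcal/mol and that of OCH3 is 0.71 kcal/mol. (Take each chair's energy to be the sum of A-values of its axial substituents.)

C1 and C4 have opposite parity, so for the cis isomer the two substituents are one axial and one equatorial in each chair.
Chair I (vinyl axial, methoxy equatorial): E = 1.57 kcal/mol; chair II (vinyl equatorial, methoxy axial): E = 0.71 kcal/mol.
ΔG = 0.86 kcal/mol between the two chairs.
K = exp(ΔG/RT) with R = 1.987×10⁻³ kcal mol⁻¹ K⁻¹ and T = 291 K gives K ≈ 4.43.

K ≈ 4.43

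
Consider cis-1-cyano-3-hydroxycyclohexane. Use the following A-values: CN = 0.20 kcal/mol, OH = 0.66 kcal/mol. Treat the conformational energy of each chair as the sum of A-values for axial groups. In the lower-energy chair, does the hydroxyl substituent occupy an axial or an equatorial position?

C1 and C3 have the same parity, so for the cis isomer the two substituents are e,e in one chair and a,a in the other.
Chair I (cyano axial, hydroxyl axial): E = 0.86 kcal/mol.
Chair II (cyano equatorial, hydroxyl equatorial): E = 0.00 kcal/mol.
Chair II is the more stable (lower-energy) conformer, and in that chair the hydroxyl group is equatorial.

equatorial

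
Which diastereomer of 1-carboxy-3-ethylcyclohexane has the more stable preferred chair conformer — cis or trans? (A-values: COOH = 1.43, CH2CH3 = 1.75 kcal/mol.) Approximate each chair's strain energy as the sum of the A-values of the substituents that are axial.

cis

At 1,3 positions (parity same): cis → (e,e or a,a); trans → (a,e or e,a).
Best chair for cis: E = 0.00 kcal/mol; best chair for trans: E = 1.43 kcal/mol.
The cis isomer is lower by 1.43 kcal/mol.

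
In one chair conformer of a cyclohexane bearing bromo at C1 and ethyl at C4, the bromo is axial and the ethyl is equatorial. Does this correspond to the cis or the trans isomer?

cis

C1 and C4 have opposite parity, so their axial bonds point in opposite directions.
With opposite-parity carbons, two substituents on the same face are one axial and one equatorial; opposite faces give both axial or both equatorial.
Here the groups are axial/equatorial → same face → cis.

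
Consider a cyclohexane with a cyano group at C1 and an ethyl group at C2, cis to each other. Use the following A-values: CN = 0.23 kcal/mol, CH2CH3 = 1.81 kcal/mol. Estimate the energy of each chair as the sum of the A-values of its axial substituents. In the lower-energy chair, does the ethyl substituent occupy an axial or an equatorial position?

C1 and C2 have opposite parity, so for the cis isomer the two substituents are one axial and one equatorial in each chair.
Chair I (cyano axial, ethyl equatorial): E = 0.23 kcal/mol.
Chair II (cyano equatorial, ethyl axial): E = 1.81 kcal/mol.
Chair I is the more stable (lower-energy) conformer, and in that chair the ethyl group is equatorial.

equatorial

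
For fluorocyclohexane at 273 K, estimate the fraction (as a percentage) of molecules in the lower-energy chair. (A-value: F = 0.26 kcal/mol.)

One chair has the fluoro group axial (E = 0.26 kcal/mol) and the other has it equatorial (E = 0).
ΔG = 0.26 kcal/mol between the two chairs.
K = exp(ΔG/RT) with R = 1.987×10⁻³ kcal mol⁻¹ K⁻¹ and T = 273 K gives K ≈ 1.61.
Fraction in the lower-energy chair = K/(K+1) = 61.8%.

61.8%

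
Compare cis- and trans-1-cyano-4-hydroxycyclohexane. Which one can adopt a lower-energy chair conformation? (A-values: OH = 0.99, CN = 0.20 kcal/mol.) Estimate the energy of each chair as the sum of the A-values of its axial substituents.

At 1,4 positions (parity opposite): cis → (a,e or e,a); trans → (e,e or a,a).
Best chair for cis: E = 0.20 kcal/mol; best chair for trans: E = 0.00 kcal/mol.
The trans isomer is lower by 0.20 kcal/mol.

trans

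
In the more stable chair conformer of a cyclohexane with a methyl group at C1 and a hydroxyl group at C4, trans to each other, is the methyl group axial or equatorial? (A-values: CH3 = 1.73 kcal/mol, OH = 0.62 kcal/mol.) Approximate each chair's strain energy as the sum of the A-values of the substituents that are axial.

C1 and C4 have opposite parity, so for the trans isomer the two substituents are e,e in one chair and a,a in the other.
Chair I (methyl axial, hydroxyl axial): E = 2.35 kcal/mol.
Chair II (methyl equatorial, hydroxyl equatorial): E = 0.00 kcal/mol.
Chair II is the more stable (lower-energy) conformer, and in that chair the methyl group is equatorial.

equatorial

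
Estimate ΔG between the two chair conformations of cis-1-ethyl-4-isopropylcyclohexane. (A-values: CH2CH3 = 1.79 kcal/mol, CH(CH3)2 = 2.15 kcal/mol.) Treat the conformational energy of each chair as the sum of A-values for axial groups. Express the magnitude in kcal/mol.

0.36 kcal/mol

C1 and C4 have opposite parity, so for the cis isomer the two substituents are one axial and one equatorial in each chair.
Chair I (ethyl axial, isopropyl equatorial): E = 1.79 kcal/mol.
Chair II (ethyl equatorial, isopropyl axial): E = 2.15 kcal/mol.
ΔE = 2.15 − 1.79 = 0.36 kcal/mol; chair I is more stable.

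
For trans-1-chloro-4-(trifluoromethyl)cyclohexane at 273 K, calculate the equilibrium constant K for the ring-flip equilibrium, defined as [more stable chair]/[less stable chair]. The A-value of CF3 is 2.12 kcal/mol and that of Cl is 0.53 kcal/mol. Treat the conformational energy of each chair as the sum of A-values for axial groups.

C1 and C4 have opposite parity, so for the trans isomer the two substituents are e,e in one chair and a,a in the other.
Chair I (trifluoromethyl axial, chloro axial): E = 2.65 kcal/mol; chair II (trifluoromethyl equatorial, chloro equatorial): E = 0.00 kcal/mol.
ΔG = 2.65 kcal/mol between the two chairs.
K = exp(ΔG/RT) with R = 1.987×10⁻³ kcal mol⁻¹ K⁻¹ and T = 273 K gives K ≈ 132.

K ≈ 132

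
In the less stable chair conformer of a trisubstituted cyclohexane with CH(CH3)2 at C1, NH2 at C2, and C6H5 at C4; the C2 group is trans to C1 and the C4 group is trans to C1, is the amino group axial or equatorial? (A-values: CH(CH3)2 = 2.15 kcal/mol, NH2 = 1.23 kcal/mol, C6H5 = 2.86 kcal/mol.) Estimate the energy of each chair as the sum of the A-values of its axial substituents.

axial

Chair I (isopropyl axial, amino axial, phenyl axial): E = 6.24 kcal/mol.
Chair II (isopropyl equatorial, amino equatorial, phenyl equatorial): E = 0.00 kcal/mol.
Chair I is the less stable (higher-energy) conformer, and in that chair the amino group is axial.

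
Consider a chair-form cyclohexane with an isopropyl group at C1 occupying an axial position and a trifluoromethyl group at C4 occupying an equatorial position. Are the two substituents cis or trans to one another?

cis

C1 and C4 have opposite parity, so their axial bonds point in opposite directions.
With opposite-parity carbons, two substituents on the same face are one axial and one equatorial; opposite faces give both axial or both equatorial.
Here the groups are axial/equatorial → same face → cis.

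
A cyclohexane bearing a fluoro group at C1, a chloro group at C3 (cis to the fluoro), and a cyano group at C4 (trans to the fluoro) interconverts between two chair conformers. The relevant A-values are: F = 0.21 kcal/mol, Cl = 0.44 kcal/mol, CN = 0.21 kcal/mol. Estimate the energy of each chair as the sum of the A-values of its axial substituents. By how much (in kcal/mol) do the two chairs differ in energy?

Chair I (fluoro axial, chloro axial, cyano axial): E = 0.86 kcal/mol.
Chair II (fluoro equatorial, chloro equatorial, cyano equatorial): E = 0.00 kcal/mol.
ΔE = 0.86 − 0.00 = 0.86 kcal/mol; chair II is more stable.

0.86 kcal/mol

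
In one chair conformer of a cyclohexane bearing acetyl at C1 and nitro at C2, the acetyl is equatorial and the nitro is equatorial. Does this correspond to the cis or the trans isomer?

C1 and C2 have opposite parity, so their axial bonds point in opposite directions.
With opposite-parity carbons, two substituents on the same face are one axial and one equatorial; opposite faces give both axial or both equatorial.
Here the groups are equatorial/equatorial → opposite face → trans.

trans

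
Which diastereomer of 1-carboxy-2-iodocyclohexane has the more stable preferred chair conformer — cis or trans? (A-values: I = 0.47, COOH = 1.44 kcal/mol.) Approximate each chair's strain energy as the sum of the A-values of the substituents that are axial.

trans

At 1,2 positions (parity opposite): cis → (a,e or e,a); trans → (e,e or a,a).
Best chair for cis: E = 0.47 kcal/mol; best chair for trans: E = 0.00 kcal/mol.
The trans isomer is lower by 0.47 kcal/mol.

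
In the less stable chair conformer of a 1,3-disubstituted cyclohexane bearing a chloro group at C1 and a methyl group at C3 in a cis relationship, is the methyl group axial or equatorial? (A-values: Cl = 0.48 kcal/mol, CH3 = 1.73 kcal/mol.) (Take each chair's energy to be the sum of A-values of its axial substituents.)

axial

C1 and C3 have the same parity, so for the cis isomer the two substituents are e,e in one chair and a,a in the other.
Chair I (chloro axial, methyl axial): E = 2.21 kcal/mol.
Chair II (chloro equatorial, methyl equatorial): E = 0.00 kcal/mol.
Chair I is the less stable (higher-energy) conformer, and in that chair the methyl group is axial.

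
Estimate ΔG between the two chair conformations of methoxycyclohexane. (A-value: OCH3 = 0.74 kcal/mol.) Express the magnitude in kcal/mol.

A monosubstituted cyclohexane has one chair with the methoxy group axial (E = A = 0.74 kcal/mol) and one with it equatorial (E = 0).
ΔE = 0.74 − 0 = 0.74 kcal/mol.

0.74 kcal/mol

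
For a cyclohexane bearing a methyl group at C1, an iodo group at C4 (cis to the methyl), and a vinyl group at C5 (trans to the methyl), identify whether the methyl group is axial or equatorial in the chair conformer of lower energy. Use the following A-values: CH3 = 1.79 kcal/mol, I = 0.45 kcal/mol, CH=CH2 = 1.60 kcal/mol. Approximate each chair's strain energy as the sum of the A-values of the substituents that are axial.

axial

Chair I (methyl axial, iodo equatorial, vinyl equatorial): E = 1.79 kcal/mol.
Chair II (methyl equatorial, iodo axial, vinyl axial): E = 2.05 kcal/mol.
Chair I is the more stable (lower-energy) conformer, and in that chair the methyl group is axial.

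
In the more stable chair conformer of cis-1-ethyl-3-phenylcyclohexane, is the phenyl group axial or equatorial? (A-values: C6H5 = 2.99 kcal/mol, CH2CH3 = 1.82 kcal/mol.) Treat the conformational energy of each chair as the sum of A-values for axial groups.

equatorial

C1 and C3 have the same parity, so for the cis isomer the two substituents are e,e in one chair and a,a in the other.
Chair I (phenyl axial, ethyl axial): E = 4.81 kcal/mol.
Chair II (phenyl equatorial, ethyl equatorial): E = 0.00 kcal/mol.
Chair II is the more stable (lower-energy) conformer, and in that chair the phenyl group is equatorial.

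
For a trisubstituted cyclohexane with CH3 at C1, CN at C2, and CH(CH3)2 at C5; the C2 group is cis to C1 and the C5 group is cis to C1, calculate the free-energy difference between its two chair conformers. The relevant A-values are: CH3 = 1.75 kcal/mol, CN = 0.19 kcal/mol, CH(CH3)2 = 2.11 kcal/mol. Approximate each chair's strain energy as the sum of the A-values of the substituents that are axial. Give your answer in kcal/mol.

Chair I (methyl axial, cyano equatorial, isopropyl axial): E = 3.86 kcal/mol.
Chair II (methyl equatorial, cyano axial, isopropyl equatorial): E = 0.19 kcal/mol.
ΔE = 3.86 − 0.19 = 3.67 kcal/mol; chair II is more stable.

3.67 kcal/mol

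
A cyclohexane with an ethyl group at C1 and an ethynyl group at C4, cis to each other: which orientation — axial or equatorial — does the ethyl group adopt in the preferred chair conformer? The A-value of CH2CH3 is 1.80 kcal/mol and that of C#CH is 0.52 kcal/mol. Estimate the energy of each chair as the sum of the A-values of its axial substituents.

C1 and C4 have opposite parity, so for the cis isomer the two substituents are one axial and one equatorial in each chair.
Chair I (ethyl axial, ethynyl equatorial): E = 1.80 kcal/mol.
Chair II (ethyl equatorial, ethynyl axial): E = 0.52 kcal/mol.
Chair II is the more stable (lower-energy) conformer, and in that chair the ethyl group is equatorial.

equatorial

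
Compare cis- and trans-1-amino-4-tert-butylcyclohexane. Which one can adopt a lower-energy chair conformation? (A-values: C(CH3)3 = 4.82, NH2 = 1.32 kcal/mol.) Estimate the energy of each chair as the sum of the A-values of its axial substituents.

trans

At 1,4 positions (parity opposite): cis → (a,e or e,a); trans → (e,e or a,a).
Best chair for cis: E = 1.32 kcal/mol; best chair for trans: E = 0.00 kcal/mol.
The trans isomer is lower by 1.32 kcal/mol.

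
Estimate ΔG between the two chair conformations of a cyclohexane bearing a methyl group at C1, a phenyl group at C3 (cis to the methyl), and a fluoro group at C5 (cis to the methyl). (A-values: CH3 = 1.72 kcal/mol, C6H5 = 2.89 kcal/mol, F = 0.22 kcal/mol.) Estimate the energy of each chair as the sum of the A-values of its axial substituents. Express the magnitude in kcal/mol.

4.83 kcal/mol

Chair I (methyl axial, phenyl axial, fluoro axial): E = 4.83 kcal/mol.
Chair II (methyl equatorial, phenyl equatorial, fluoro equatorial): E = 0.00 kcal/mol.
ΔE = 4.83 − 0.00 = 4.83 kcal/mol; chair II is more stable.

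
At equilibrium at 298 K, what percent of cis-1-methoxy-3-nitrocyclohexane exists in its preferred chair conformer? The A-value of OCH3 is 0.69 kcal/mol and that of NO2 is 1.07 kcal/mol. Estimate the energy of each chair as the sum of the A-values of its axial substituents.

95.1%

C1 and C3 have the same parity, so for the cis isomer the two substituents are e,e in one chair and a,a in the other.
Chair I (methoxy axial, nitro axial): E = 1.76 kcal/mol; chair II (methoxy equatorial, nitro equatorial): E = 0.00 kcal/mol.
ΔG = 1.76 kcal/mol between the two chairs.
K = exp(ΔG/RT) with R = 1.987×10⁻³ kcal mol⁻¹ K⁻¹ and T = 298 K gives K ≈ 19.5.
Fraction in the lower-energy chair = K/(K+1) = 95.1%.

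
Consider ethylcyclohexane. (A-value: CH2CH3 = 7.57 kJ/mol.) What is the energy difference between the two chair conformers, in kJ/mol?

7.57 kJ/mol

A monosubstituted cyclohexane has one chair with the ethyl group axial (E = A = 7.57 kJ/mol) and one with it equatorial (E = 0).
ΔE = 7.57 − 0 = 7.57 kJ/mol.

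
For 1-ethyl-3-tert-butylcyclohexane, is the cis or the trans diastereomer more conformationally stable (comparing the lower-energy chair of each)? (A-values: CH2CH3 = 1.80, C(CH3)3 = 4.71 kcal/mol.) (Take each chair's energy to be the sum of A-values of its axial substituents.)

At 1,3 positions (parity same): cis → (e,e or a,a); trans → (a,e or e,a).
Best chair for cis: E = 0.00 kcal/mol; best chair for trans: E = 1.80 kcal/mol.
The cis isomer is lower by 1.80 kcal/mol.

cis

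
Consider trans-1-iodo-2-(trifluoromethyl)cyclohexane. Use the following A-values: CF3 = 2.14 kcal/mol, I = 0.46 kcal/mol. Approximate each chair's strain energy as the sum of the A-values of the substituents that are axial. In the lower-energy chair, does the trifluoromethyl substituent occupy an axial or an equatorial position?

C1 and C2 have opposite parity, so for the trans isomer the two substituents are e,e in one chair and a,a in the other.
Chair I (trifluoromethyl axial, iodo axial): E = 2.60 kcal/mol.
Chair II (trifluoromethyl equatorial, iodo equatorial): E = 0.00 kcal/mol.
Chair II is the more stable (lower-energy) conformer, and in that chair the trifluoromethyl group is equatorial.

equatorial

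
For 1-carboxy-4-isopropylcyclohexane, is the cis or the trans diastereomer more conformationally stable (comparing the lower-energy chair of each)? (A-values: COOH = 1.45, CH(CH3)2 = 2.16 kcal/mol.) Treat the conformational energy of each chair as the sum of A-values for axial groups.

trans

At 1,4 positions (parity opposite): cis → (a,e or e,a); trans → (e,e or a,a).
Best chair for cis: E = 1.45 kcal/mol; best chair for trans: E = 0.00 kcal/mol.
The trans isomer is lower by 1.45 kcal/mol.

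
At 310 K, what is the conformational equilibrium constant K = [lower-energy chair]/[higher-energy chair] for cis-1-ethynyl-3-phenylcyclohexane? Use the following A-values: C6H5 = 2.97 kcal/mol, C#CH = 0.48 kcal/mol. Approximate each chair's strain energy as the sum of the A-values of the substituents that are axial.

C1 and C3 have the same parity, so for the cis isomer the two substituents are e,e in one chair and a,a in the other.
Chair I (phenyl axial, ethynyl axial): E = 3.45 kcal/mol; chair II (phenyl equatorial, ethynyl equatorial): E = 0.00 kcal/mol.
ΔG = 3.45 kcal/mol between the two chairs.
K = exp(ΔG/RT) with R = 1.987×10⁻³ kcal mol⁻¹ K⁻¹ and T = 310 K gives K ≈ 271.

K ≈ 271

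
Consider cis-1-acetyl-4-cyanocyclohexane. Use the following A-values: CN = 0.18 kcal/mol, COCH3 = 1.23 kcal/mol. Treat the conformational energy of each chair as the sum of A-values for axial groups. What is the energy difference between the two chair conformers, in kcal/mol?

C1 and C4 have opposite parity, so for the cis isomer the two substituents are one axial and one equatorial in each chair.
Chair I (cyano axial, acetyl equatorial): E = 0.18 kcal/mol.
Chair II (cyano equatorial, acetyl axial): E = 1.23 kcal/mol.
ΔE = 1.23 − 0.18 = 1.05 kcal/mol; chair I is more stable.

1.05 kcal/mol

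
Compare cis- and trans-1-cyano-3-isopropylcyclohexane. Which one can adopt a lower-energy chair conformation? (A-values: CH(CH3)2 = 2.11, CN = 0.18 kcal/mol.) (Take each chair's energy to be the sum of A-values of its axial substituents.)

cis

At 1,3 positions (parity same): cis → (e,e or a,a); trans → (a,e or e,a).
Best chair for cis: E = 0.00 kcal/mol; best chair for trans: E = 0.18 kcal/mol.
The cis isomer is lower by 0.18 kcal/mol.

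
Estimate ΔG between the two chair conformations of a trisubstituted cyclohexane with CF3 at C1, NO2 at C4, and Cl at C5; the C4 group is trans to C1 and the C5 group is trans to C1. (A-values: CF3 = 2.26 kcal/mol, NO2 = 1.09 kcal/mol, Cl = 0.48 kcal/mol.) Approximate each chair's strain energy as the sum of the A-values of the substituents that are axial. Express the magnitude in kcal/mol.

Chair I (trifluoromethyl axial, nitro axial, chloro equatorial): E = 3.35 kcal/mol.
Chair II (trifluoromethyl equatorial, nitro equatorial, chloro axial): E = 0.48 kcal/mol.
ΔE = 3.35 − 0.48 = 2.87 kcal/mol; chair II is more stable.

2.87 kcal/mol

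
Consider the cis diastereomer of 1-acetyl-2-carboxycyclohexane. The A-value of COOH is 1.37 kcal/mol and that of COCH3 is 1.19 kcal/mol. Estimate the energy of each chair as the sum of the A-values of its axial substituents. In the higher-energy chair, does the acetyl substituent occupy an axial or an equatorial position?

equatorial

C1 and C2 have opposite parity, so for the cis isomer the two substituents are one axial and one equatorial in each chair.
Chair I (carboxyl axial, acetyl equatorial): E = 1.37 kcal/mol.
Chair II (carboxyl equatorial, acetyl axial): E = 1.19 kcal/mol.
Chair I is the less stable (higher-energy) conformer, and in that chair the acetyl group is equatorial.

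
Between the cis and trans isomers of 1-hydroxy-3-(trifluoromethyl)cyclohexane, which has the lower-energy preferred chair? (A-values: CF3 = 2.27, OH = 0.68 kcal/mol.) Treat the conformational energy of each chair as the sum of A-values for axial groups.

At 1,3 positions (parity same): cis → (e,e or a,a); trans → (a,e or e,a).
Best chair for cis: E = 0.00 kcal/mol; best chair for trans: E = 0.68 kcal/mol.
The cis isomer is lower by 0.68 kcal/mol.

cis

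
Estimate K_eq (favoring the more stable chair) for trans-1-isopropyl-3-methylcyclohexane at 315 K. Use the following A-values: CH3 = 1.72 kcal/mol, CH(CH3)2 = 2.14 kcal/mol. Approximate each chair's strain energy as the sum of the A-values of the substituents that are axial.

K ≈ 1.96

C1 and C3 have the same parity, so for the trans isomer the two substituents are one axial and one equatorial in each chair.
Chair I (methyl axial, isopropyl equatorial): E = 1.72 kcal/mol; chair II (methyl equatorial, isopropyl axial): E = 2.14 kcal/mol.
ΔG = 0.42 kcal/mol between the two chairs.
K = exp(ΔG/RT) with R = 1.987×10⁻³ kcal mol⁻¹ K⁻¹ and T = 315 K gives K ≈ 1.96.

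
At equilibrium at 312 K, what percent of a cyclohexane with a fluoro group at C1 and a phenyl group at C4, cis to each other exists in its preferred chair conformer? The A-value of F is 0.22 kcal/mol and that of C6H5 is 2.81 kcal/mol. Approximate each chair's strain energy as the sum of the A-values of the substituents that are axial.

98.5%

C1 and C4 have opposite parity, so for the cis isomer the two substituents are one axial and one equatorial in each chair.
Chair I (fluoro axial, phenyl equatorial): E = 0.22 kcal/mol; chair II (fluoro equatorial, phenyl axial): E = 2.81 kcal/mol.
ΔG = 2.59 kcal/mol between the two chairs.
K = exp(ΔG/RT) with R = 1.987×10⁻³ kcal mol⁻¹ K⁻¹ and T = 312 K gives K ≈ 65.2.
Fraction in the lower-energy chair = K/(K+1) = 98.5%.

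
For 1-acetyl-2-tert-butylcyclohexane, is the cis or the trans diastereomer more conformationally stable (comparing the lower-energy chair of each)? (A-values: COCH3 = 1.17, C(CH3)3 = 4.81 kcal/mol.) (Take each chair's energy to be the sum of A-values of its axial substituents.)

trans

At 1,2 positions (parity opposite): cis → (a,e or e,a); trans → (e,e or a,a).
Best chair for cis: E = 1.17 kcal/mol; best chair for trans: E = 0.00 kcal/mol.
The trans isomer is lower by 1.17 kcal/mol.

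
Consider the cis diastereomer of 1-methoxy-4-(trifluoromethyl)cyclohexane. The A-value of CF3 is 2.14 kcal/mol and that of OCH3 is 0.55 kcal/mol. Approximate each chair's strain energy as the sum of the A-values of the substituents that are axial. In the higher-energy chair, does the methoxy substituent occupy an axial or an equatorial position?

C1 and C4 have opposite parity, so for the cis isomer the two substituents are one axial and one equatorial in each chair.
Chair I (trifluoromethyl axial, methoxy equatorial): E = 2.14 kcal/mol.
Chair II (trifluoromethyl equatorial, methoxy axial): E = 0.55 kcal/mol.
Chair I is the less stable (higher-energy) conformer, and in that chair the methoxy group is equatorial.

equatorial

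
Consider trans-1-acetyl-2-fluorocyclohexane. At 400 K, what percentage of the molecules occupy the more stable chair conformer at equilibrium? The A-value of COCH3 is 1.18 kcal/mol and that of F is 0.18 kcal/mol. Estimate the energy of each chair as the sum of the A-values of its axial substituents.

C1 and C2 have opposite parity, so for the trans isomer the two substituents are e,e in one chair and a,a in the other.
Chair I (acetyl axial, fluoro axial): E = 1.36 kcal/mol; chair II (acetyl equatorial, fluoro equatorial): E = 0.00 kcal/mol.
ΔG = 1.36 kcal/mol between the two chairs.
K = exp(ΔG/RT) with R = 1.987×10⁻³ kcal mol⁻¹ K⁻¹ and T = 400 K gives K ≈ 5.54.
Fraction in the lower-energy chair = K/(K+1) = 84.7%.

84.7%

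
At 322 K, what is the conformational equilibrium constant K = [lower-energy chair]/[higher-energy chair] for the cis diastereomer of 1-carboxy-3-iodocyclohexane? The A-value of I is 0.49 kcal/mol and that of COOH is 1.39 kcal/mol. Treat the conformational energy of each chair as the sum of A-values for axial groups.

C1 and C3 have the same parity, so for the cis isomer the two substituents are e,e in one chair and a,a in the other.
Chair I (iodo axial, carboxyl axial): E = 1.88 kcal/mol; chair II (iodo equatorial, carboxyl equatorial): E = 0.00 kcal/mol.
ΔG = 1.88 kcal/mol between the two chairs.
K = exp(ΔG/RT) with R = 1.987×10⁻³ kcal mol⁻¹ K⁻¹ and T = 322 K gives K ≈ 18.9.

K ≈ 18.9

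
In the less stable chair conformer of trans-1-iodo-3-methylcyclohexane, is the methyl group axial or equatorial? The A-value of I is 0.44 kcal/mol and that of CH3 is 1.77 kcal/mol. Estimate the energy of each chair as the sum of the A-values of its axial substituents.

C1 and C3 have the same parity, so for the trans isomer the two substituents are one axial and one equatorial in each chair.
Chair I (iodo axial, methyl equatorial): E = 0.44 kcal/mol.
Chair II (iodo equatorial, methyl axial): E = 1.77 kcal/mol.
Chair II is the less stable (higher-energy) conformer, and in that chair the methyl group is axial.

axial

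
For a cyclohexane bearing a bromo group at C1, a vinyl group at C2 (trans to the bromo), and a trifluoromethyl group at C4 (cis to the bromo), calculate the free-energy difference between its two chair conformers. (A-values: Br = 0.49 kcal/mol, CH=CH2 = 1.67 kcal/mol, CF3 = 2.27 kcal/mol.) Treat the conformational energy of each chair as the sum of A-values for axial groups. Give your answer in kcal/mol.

Chair I (bromo axial, vinyl axial, trifluoromethyl equatorial): E = 2.16 kcal/mol.
Chair II (bromo equatorial, vinyl equatorial, trifluoromethyl axial): E = 2.27 kcal/mol.
ΔE = 2.27 − 2.16 = 0.11 kcal/mol; chair I is more stable.

0.11 kcal/mol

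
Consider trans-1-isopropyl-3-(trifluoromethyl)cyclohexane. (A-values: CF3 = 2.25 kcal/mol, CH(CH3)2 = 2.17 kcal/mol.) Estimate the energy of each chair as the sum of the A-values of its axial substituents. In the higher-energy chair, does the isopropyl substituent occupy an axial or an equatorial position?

C1 and C3 have the same parity, so for the trans isomer the two substituents are one axial and one equatorial in each chair.
Chair I (trifluoromethyl axial, isopropyl equatorial): E = 2.25 kcal/mol.
Chair II (trifluoromethyl equatorial, isopropyl axial): E = 2.17 kcal/mol.
Chair I is the less stable (higher-energy) conformer, and in that chair the isopropyl group is equatorial.

equatorial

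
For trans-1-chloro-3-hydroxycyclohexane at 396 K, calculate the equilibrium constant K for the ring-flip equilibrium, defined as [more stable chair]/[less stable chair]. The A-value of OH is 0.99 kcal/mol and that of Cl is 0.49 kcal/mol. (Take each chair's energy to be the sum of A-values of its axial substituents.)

K ≈ 1.89

C1 and C3 have the same parity, so for the trans isomer the two substituents are one axial and one equatorial in each chair.
Chair I (hydroxyl axial, chloro equatorial): E = 0.99 kcal/mol; chair II (hydroxyl equatorial, chloro axial): E = 0.49 kcal/mol.
ΔG = 0.50 kcal/mol between the two chairs.
K = exp(ΔG/RT) with R = 1.987×10⁻³ kcal mol⁻¹ K⁻¹ and T = 396 K gives K ≈ 1.89.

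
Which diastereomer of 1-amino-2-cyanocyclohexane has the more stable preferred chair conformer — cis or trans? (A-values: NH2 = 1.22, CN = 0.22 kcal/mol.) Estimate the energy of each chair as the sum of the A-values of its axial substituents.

trans

At 1,2 positions (parity opposite): cis → (a,e or e,a); trans → (e,e or a,a).
Best chair for cis: E = 0.22 kcal/mol; best chair for trans: E = 0.00 kcal/mol.
The trans isomer is lower by 0.22 kcal/mol.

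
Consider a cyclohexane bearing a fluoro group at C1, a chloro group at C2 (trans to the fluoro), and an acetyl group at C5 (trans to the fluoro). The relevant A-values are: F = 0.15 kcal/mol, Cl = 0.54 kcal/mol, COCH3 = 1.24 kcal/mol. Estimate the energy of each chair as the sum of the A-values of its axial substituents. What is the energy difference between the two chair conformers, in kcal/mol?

0.55 kcal/mol

Chair I (fluoro axial, chloro axial, acetyl equatorial): E = 0.69 kcal/mol.
Chair II (fluoro equatorial, chloro equatorial, acetyl axial): E = 1.24 kcal/mol.
ΔE = 1.24 − 0.69 = 0.55 kcal/mol; chair I is more stable.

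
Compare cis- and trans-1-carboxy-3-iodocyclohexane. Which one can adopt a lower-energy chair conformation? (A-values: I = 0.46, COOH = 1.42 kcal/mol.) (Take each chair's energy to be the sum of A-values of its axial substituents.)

At 1,3 positions (parity same): cis → (e,e or a,a); trans → (a,e or e,a).
Best chair for cis: E = 0.00 kcal/mol; best chair for trans: E = 0.46 kcal/mol.
The cis isomer is lower by 0.46 kcal/mol.

cis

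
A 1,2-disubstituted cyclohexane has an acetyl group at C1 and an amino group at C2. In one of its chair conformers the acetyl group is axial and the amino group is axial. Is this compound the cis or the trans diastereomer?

C1 and C2 have opposite parity, so their axial bonds point in opposite directions.
With opposite-parity carbons, two substituents on the same face are one axial and one equatorial; opposite faces give both axial or both equatorial.
Here the groups are axial/axial → opposite face → trans.

trans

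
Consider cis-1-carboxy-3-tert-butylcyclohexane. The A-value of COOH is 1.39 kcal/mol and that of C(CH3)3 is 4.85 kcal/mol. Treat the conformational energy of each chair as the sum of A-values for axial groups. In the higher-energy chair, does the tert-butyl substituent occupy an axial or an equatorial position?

axial

C1 and C3 have the same parity, so for the cis isomer the two substituents are e,e in one chair and a,a in the other.
Chair I (carboxyl axial, tert-butyl axial): E = 6.24 kcal/mol.
Chair II (carboxyl equatorial, tert-butyl equatorial): E = 0.00 kcal/mol.
Chair I is the less stable (higher-energy) conformer, and in that chair the tert-butyl group is axial.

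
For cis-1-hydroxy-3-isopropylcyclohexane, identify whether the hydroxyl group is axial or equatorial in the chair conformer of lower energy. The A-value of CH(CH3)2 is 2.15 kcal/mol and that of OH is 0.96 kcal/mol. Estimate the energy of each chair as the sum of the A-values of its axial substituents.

equatorial

C1 and C3 have the same parity, so for the cis isomer the two substituents are e,e in one chair and a,a in the other.
Chair I (isopropyl axial, hydroxyl axial): E = 3.11 kcal/mol.
Chair II (isopropyl equatorial, hydroxyl equatorial): E = 0.00 kcal/mol.
Chair II is the more stable (lower-energy) conformer, and in that chair the hydroxyl group is equatorial.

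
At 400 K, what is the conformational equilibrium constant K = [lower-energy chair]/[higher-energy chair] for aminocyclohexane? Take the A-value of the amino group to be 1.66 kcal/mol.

One chair has the amino group axial (E = 1.66 kcal/mol) and the other has it equatorial (E = 0).
ΔG = 1.66 kcal/mol between the two chairs.
K = exp(ΔG/RT) with R = 1.987×10⁻³ kcal mol⁻¹ K⁻¹ and T = 400 K gives K ≈ 8.07.

K ≈ 8.07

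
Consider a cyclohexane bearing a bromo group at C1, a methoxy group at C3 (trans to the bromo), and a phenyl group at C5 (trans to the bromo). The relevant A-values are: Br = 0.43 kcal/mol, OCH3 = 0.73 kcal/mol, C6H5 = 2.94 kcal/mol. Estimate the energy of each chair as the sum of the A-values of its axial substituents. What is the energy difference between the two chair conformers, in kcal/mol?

3.24 kcal/mol

Chair I (bromo axial, methoxy equatorial, phenyl equatorial): E = 0.43 kcal/mol.
Chair II (bromo equatorial, methoxy axial, phenyl axial): E = 3.67 kcal/mol.
ΔE = 3.67 − 0.43 = 3.24 kcal/mol; chair I is more stable.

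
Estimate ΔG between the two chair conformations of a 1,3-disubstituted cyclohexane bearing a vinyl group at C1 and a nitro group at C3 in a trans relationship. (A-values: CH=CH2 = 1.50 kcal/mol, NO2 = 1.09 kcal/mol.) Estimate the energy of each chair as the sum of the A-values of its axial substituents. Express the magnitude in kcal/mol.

0.41 kcal/mol

C1 and C3 have the same parity, so for the trans isomer the two substituents are one axial and one equatorial in each chair.
Chair I (vinyl axial, nitro equatorial): E = 1.50 kcal/mol.
Chair II (vinyl equatorial, nitro axial): E = 1.09 kcal/mol.
ΔE = 1.50 − 1.09 = 0.41 kcal/mol; chair II is more stable.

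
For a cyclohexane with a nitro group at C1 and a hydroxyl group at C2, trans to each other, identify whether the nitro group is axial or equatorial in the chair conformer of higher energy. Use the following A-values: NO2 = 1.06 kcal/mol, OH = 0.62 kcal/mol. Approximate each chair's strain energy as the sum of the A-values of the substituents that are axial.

C1 and C2 have opposite parity, so for the trans isomer the two substituents are e,e in one chair and a,a in the other.
Chair I (nitro axial, hydroxyl axial): E = 1.68 kcal/mol.
Chair II (nitro equatorial, hydroxyl equatorial): E = 0.00 kcal/mol.
Chair I is the less stable (higher-energy) conformer, and in that chair the nitro group is axial.

axial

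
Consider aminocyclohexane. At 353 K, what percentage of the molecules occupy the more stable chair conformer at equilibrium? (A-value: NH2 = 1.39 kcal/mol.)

87.9%

One chair has the amino group axial (E = 1.39 kcal/mol) and the other has it equatorial (E = 0).
ΔG = 1.39 kcal/mol between the two chairs.
K = exp(ΔG/RT) with R = 1.987×10⁻³ kcal mol⁻¹ K⁻¹ and T = 353 K gives K ≈ 7.26.
Fraction in the lower-energy chair = K/(K+1) = 87.9%.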